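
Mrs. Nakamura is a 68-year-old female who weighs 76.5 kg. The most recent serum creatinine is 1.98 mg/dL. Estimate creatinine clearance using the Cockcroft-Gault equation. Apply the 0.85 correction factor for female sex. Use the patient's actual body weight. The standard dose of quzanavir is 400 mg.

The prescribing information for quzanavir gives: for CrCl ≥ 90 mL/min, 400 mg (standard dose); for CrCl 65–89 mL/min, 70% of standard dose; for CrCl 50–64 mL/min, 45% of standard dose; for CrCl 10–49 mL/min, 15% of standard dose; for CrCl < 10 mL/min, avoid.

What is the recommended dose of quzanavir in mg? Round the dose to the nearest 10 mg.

60 mg

CrCl = (140 − 68) × 76.5 / (72 × 1.98) × 0.85 = 5508.0 / 142.56 × 0.85 ≈ 32.8 mL/min
CrCl ≈ 33 mL/min → bracket 10–49 mL/min.
15% of 400 mg = 60 mg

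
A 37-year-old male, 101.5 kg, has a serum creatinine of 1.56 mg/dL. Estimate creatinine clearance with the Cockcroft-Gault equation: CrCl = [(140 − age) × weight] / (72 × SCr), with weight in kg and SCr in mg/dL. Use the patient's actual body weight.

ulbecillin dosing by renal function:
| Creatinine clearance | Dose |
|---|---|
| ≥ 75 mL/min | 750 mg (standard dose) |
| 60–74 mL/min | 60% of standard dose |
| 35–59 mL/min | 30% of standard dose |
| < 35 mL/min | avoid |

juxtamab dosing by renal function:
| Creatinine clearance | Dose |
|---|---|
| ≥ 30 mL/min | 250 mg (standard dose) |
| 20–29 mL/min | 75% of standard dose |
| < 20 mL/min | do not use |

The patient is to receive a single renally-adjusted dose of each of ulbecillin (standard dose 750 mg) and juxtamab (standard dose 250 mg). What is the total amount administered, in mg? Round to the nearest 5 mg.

CrCl = (140 − 37) × 101.5 / (72 × 1.56) = 10454.5 / 112.32 ≈ 93.1 mL/min
CrCl ≈ 93 mL/min.
ulbecillin: ≥ 75 mL/min → 100% of 750 mg = 750 mg.
juxtamab: ≥ 30 mL/min → 100% of 250 mg = 250 mg.
Total = 750 + 250 = 1000 mg.

1000 mg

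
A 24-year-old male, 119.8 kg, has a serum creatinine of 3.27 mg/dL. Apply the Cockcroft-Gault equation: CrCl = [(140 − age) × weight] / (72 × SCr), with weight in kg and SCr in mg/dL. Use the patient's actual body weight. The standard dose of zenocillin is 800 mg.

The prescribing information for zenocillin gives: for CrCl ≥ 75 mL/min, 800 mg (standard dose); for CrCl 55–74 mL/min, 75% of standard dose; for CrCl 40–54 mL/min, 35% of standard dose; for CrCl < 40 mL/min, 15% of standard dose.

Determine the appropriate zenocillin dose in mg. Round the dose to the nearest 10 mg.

CrCl = (140 − 24) × 119.8 / (72 × 3.27) = 13896.8 / 235.44 ≈ 59.0 mL/min
CrCl ≈ 59 mL/min → bracket 55–74 mL/min.
75% of 800 mg = 600 mg

600 mg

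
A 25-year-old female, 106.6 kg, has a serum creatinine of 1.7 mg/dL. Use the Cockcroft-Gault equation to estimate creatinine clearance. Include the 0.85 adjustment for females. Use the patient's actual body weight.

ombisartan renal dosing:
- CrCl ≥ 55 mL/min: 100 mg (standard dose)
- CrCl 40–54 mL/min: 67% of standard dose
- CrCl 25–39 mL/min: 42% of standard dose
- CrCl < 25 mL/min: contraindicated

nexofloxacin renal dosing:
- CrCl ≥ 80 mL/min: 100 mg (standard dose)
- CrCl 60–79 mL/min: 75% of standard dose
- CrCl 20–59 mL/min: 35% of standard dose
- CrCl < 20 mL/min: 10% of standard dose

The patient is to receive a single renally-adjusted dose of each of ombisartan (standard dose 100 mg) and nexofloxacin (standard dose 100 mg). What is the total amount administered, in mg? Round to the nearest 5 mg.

CrCl = (140 − 25) × 106.6 / (72 × 1.7) × 0.85 = 12259.0 / 122.40 × 0.85 ≈ 85.1 mL/min
CrCl ≈ 85 mL/min.
ombisartan: ≥ 55 mL/min → 100% of 100 mg = 100 mg.
nexofloxacin: ≥ 80 mL/min → 100% of 100 mg = 100 mg.
Total = 100 + 100 = 200 mg.

200 mg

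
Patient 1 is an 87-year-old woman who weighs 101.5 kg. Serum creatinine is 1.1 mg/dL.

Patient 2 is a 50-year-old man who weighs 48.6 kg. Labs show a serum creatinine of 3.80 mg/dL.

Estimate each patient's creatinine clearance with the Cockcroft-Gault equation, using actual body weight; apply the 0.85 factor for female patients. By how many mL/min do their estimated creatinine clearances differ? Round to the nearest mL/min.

42 mL/min

Patient 1: CrCl = (140 − 87) × 101.5 / (72 × 1.1) × 0.85 = 5379.5 / 79.20 × 0.85 ≈ 57.7 mL/min
Patient 2: CrCl = (140 − 50) × 48.6 / (72 × 3.8) = 4374.0 / 273.60 ≈ 16.0 mL/min
|57.7 − 16.0| = 41.7 mL/min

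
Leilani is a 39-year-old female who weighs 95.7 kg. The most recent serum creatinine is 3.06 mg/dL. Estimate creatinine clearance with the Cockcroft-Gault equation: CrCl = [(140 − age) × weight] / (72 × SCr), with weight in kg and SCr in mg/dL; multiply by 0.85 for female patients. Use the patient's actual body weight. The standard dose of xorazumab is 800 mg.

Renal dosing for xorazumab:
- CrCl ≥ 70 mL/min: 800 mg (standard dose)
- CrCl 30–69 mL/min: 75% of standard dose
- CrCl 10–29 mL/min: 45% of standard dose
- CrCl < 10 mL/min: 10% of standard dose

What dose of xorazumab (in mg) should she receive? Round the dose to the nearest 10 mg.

600 mg

CrCl = (140 − 39) × 95.7 / (72 × 3.06) × 0.85 = 9665.7 / 220.32 × 0.85 ≈ 37.3 mL/min
CrCl ≈ 37 mL/min → bracket 30–69 mL/min.
75% of 800 mg = 600 mg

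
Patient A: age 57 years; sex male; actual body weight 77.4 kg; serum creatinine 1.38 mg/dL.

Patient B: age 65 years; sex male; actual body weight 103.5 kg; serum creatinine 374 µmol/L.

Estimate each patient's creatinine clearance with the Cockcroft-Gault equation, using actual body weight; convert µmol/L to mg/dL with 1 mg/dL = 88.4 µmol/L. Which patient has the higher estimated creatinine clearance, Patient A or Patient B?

Patient A: CrCl = (140 − 57) × 77.4 / (72 × 1.38) = 6424.2 / 99.36 ≈ 64.7 mL/min
Patient B: SCr = 374 / 88.4 = 4.231 mg/dL
Patient B: CrCl = (140 − 65) × 103.5 / (72 × 4.231) = 7762.5 / 304.63 ≈ 25.5 mL/min
64.7 vs 25.5 mL/min → Patient A is higher.

Patient A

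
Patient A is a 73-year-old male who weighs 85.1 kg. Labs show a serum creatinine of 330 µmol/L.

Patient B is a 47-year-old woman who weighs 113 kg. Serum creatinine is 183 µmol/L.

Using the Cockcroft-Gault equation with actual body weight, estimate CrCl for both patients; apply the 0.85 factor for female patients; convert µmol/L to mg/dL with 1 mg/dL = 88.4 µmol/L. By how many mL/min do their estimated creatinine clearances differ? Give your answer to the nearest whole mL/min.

Patient A: SCr = 330 / 88.4 = 3.733 mg/dL
Patient A: CrCl = (140 − 73) × 85.1 / (72 × 3.733) = 5701.7 / 268.78 ≈ 21.2 mL/min
Patient B: SCr = 183 / 88.4 = 2.07 mg/dL
Patient B: CrCl = (140 − 47) × 113 / (72 × 2.07) × 0.85 = 10509.0 / 149.04 × 0.85 ≈ 59.9 mL/min
|21.2 − 59.9| = 38.7 mL/min

39 mL/min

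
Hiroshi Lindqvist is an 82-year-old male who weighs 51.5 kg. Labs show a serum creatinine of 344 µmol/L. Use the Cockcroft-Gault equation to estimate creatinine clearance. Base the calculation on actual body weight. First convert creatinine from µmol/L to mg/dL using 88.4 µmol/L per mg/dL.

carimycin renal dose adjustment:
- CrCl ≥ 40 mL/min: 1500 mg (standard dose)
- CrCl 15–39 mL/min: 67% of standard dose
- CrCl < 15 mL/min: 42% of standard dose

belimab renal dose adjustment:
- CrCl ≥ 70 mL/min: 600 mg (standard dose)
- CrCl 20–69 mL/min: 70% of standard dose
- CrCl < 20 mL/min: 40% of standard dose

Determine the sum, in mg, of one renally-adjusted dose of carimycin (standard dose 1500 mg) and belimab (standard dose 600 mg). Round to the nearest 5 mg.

SCr = 344 / 88.4 = 3.891 mg/dL
CrCl = (140 − 82) × 51.5 / (72 × 3.891) = 2987.0 / 280.15 ≈ 10.7 mL/min
CrCl ≈ 11 mL/min.
carimycin: < 15 mL/min → 42% of 1500 mg = 630 mg.
belimab: < 20 mL/min → 40% of 600 mg = 240 mg.
Total = 630 + 240 = 870 mg.

870 mg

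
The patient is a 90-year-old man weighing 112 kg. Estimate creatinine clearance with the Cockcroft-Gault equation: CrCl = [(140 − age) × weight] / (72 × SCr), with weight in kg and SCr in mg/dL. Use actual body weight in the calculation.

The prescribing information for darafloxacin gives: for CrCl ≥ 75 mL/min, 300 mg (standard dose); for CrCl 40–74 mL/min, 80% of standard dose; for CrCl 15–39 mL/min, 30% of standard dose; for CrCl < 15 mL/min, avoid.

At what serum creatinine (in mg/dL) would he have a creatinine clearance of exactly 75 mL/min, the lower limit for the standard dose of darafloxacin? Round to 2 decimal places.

1.04 mg/dL

Standard dose requires CrCl ≥ 75 mL/min.
Set (140 − 90) × 112 / (72 × SCr) = 75
SCr = (140 − 90) × 112 / (72 × 75) = 1.037 mg/dL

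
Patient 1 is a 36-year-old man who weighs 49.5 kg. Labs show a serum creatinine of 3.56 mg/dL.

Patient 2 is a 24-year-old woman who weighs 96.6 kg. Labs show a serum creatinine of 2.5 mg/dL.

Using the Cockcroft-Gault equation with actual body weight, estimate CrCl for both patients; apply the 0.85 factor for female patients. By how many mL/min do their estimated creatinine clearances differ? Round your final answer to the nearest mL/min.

Patient 1: CrCl = (140 − 36) × 49.5 / (72 × 3.56) = 5148.0 / 256.32 ≈ 20.1 mL/min
Patient 2: CrCl = (140 − 24) × 96.6 / (72 × 2.5) × 0.85 = 11205.6 / 180.00 × 0.85 ≈ 52.9 mL/min
|20.1 − 52.9| = 32.8 mL/min

33 mL/min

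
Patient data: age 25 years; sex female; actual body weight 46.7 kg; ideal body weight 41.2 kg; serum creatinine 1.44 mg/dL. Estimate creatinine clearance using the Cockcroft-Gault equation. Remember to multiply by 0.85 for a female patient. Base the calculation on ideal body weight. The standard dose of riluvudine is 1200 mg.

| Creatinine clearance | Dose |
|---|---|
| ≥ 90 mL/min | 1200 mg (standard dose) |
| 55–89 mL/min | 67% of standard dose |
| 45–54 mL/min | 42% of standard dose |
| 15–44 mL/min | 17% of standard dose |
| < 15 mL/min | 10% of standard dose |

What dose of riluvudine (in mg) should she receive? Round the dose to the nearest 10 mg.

200 mg

CrCl = (140 − 25) × 41.2 / (72 × 1.44) × 0.85 = 4738.0 / 103.68 × 0.85 ≈ 38.8 mL/min
CrCl ≈ 39 mL/min → bracket 15–44 mL/min.
17% of 1200 mg = 204 mg → 200 mg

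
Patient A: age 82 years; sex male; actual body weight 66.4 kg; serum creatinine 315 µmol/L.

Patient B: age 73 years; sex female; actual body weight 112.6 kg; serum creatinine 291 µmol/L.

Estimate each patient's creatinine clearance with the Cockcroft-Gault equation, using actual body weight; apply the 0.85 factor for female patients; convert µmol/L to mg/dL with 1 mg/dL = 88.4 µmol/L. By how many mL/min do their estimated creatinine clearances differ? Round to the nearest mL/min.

Patient A: SCr = 315 / 88.4 = 3.563 mg/dL
Patient A: CrCl = (140 − 82) × 66.4 / (72 × 3.563) = 3851.2 / 256.54 ≈ 15.0 mL/min
Patient B: SCr = 291 / 88.4 = 3.292 mg/dL
Patient B: CrCl = (140 − 73) × 112.6 / (72 × 3.292) × 0.85 = 7544.2 / 237.02 × 0.85 ≈ 27.1 mL/min
|15.0 − 27.1| = 12.1 mL/min

12 mL/min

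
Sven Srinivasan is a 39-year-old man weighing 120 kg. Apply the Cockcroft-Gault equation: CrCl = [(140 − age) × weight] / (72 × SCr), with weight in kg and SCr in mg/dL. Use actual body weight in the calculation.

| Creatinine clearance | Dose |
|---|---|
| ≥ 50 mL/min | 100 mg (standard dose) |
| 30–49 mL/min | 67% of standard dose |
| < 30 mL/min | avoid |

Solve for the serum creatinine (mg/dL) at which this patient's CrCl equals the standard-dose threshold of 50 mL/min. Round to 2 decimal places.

3.37 mg/dL

Standard dose requires CrCl ≥ 50 mL/min.
Set (140 − 39) × 120 / (72 × SCr) = 50
SCr = (140 − 39) × 120 / (72 × 50) = 3.367 mg/dL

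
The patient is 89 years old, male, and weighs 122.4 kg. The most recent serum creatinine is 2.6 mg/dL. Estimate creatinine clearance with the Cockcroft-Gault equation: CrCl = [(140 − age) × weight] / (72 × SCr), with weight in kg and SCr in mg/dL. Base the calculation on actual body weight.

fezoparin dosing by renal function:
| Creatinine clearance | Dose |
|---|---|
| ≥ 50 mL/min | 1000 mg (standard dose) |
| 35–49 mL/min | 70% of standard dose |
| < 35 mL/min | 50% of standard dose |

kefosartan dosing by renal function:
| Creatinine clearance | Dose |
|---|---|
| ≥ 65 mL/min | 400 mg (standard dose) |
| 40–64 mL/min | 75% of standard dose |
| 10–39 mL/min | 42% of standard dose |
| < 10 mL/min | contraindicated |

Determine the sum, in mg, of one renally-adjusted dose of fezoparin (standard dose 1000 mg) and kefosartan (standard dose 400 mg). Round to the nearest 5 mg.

CrCl = (140 − 89) × 122.4 / (72 × 2.6) = 6242.4 / 187.20 ≈ 33.3 mL/min
CrCl ≈ 33 mL/min.
fezoparin: < 35 mL/min → 50% of 1000 mg = 500 mg.
kefosartan: 10–39 mL/min → 42% of 400 mg = 168 mg.
Total = 500 + 168 = 668 mg.

670 mg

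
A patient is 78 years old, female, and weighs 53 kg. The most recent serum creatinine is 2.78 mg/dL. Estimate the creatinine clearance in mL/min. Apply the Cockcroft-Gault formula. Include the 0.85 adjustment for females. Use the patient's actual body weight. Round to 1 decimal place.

14.0 mL/min

CrCl = (140 − 78) × 53 / (72 × 2.78) × 0.85 = 3286.0 / 200.16 × 0.85 ≈ 14.0 mL/min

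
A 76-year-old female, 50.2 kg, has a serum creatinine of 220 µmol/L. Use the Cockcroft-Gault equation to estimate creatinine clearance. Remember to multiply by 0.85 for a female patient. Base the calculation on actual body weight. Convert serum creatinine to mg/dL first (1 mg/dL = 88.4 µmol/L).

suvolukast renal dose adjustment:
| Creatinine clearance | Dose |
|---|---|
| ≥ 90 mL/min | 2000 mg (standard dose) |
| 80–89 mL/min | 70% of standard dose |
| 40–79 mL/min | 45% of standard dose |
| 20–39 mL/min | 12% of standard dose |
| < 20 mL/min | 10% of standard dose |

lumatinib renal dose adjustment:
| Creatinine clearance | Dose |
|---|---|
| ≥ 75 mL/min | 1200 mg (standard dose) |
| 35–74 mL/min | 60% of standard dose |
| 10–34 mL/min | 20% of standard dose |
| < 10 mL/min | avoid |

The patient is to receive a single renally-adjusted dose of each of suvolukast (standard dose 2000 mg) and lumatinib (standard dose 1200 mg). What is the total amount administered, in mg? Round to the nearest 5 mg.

440 mg

SCr = 220 / 88.4 = 2.489 mg/dL
CrCl = (140 − 76) × 50.2 / (72 × 2.489) × 0.85 = 3212.8 / 179.21 × 0.85 ≈ 15.2 mL/min
CrCl ≈ 15 mL/min.
suvolukast: < 20 mL/min → 10% of 2000 mg = 200 mg.
lumatinib: 10–34 mL/min → 20% of 1200 mg = 240 mg.
Total = 200 + 240 = 440 mg.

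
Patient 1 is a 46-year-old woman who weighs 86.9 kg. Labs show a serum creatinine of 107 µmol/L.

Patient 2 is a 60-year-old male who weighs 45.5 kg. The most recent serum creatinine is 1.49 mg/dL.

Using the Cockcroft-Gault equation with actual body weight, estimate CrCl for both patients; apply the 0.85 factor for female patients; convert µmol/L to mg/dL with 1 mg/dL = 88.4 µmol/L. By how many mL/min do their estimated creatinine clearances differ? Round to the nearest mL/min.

Patient 1: SCr = 107 / 88.4 = 1.21 mg/dL
Patient 1: CrCl = (140 − 46) × 86.9 / (72 × 1.21) × 0.85 = 8168.6 / 87.12 × 0.85 ≈ 79.7 mL/min
Patient 2: CrCl = (140 − 60) × 45.5 / (72 × 1.49) = 3640.0 / 107.28 ≈ 33.9 mL/min
|79.7 − 33.9| = 45.8 mL/min

46 mL/min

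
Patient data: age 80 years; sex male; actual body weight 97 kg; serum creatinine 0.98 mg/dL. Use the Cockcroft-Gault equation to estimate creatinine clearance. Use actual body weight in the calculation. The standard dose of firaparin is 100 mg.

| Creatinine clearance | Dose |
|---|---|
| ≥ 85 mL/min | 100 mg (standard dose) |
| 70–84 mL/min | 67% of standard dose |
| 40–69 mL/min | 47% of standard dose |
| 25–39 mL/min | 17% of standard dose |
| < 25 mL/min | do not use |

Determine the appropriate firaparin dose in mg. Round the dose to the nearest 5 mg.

65 mg

CrCl = (140 − 80) × 97 / (72 × 0.98) = 5820.0 / 70.56 ≈ 82.5 mL/min
CrCl ≈ 82 mL/min → bracket 70–84 mL/min.
67% of 100 mg = 67 mg → 65 mg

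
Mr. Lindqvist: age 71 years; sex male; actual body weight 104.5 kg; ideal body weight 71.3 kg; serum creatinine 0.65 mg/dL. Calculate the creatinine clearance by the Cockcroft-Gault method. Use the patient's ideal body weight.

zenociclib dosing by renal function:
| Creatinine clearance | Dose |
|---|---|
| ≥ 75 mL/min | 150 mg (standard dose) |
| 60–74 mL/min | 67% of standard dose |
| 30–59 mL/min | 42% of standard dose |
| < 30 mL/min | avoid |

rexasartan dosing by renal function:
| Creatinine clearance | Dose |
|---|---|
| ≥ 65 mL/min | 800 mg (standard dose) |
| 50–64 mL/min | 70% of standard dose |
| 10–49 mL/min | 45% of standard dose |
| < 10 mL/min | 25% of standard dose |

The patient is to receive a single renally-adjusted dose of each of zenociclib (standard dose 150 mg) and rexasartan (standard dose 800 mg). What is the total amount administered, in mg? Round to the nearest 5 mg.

CrCl = (140 − 71) × 71.3 / (72 × 0.65) = 4919.7 / 46.80 ≈ 105.1 mL/min
CrCl ≈ 105 mL/min.
zenociclib: ≥ 75 mL/min → 100% of 150 mg = 150 mg.
rexasartan: ≥ 65 mL/min → 100% of 800 mg = 800 mg.
Total = 150 + 800 = 950 mg.

950 mg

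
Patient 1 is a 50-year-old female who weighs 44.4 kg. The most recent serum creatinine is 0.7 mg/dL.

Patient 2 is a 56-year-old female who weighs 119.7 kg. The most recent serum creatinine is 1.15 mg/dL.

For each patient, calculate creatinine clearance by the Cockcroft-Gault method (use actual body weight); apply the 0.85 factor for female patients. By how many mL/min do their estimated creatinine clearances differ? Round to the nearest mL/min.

Patient 1: CrCl = (140 − 50) × 44.4 / (72 × 0.7) × 0.85 = 3996.0 / 50.40 × 0.85 ≈ 67.4 mL/min
Patient 2: CrCl = (140 − 56) × 119.7 / (72 × 1.15) × 0.85 = 10054.8 / 82.80 × 0.85 ≈ 103.2 mL/min
|67.4 − 103.2| = 35.8 mL/min

36 mL/min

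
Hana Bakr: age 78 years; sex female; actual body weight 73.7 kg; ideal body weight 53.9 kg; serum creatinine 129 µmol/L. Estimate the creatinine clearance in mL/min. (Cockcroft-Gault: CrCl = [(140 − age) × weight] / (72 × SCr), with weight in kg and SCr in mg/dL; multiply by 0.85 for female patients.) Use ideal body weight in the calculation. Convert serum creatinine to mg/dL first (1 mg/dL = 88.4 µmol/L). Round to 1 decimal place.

27.0 mL/min

SCr = 129 / 88.4 = 1.459 mg/dL
CrCl = (140 − 78) × 53.9 / (72 × 1.459) × 0.85 = 3341.8 / 105.05 × 0.85 ≈ 27.0 mL/min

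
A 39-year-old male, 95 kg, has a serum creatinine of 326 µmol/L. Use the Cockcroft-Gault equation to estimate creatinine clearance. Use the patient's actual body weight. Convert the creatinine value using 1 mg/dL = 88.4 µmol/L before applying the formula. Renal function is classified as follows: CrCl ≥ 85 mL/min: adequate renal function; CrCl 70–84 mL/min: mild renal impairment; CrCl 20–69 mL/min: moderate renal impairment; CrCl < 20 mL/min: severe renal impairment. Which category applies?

moderate renal impairment

SCr = 326 / 88.4 = 3.688 mg/dL
CrCl = (140 − 39) × 95 / (72 × 3.688) = 9595.0 / 265.54 ≈ 36.1 mL/min
36 mL/min falls in the 'moderate renal impairment' range.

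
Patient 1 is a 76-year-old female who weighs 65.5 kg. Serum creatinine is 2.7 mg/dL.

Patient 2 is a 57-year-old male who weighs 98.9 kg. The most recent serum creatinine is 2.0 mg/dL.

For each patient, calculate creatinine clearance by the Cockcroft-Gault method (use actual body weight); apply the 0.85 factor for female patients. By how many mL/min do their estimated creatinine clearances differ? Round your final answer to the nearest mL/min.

Patient 1: CrCl = (140 − 76) × 65.5 / (72 × 2.7) × 0.85 = 4192.0 / 194.40 × 0.85 ≈ 18.3 mL/min
Patient 2: CrCl = (140 − 57) × 98.9 / (72 × 2) = 8208.7 / 144.00 ≈ 57.0 mL/min
|18.3 − 57.0| = 38.7 mL/min

39 mL/min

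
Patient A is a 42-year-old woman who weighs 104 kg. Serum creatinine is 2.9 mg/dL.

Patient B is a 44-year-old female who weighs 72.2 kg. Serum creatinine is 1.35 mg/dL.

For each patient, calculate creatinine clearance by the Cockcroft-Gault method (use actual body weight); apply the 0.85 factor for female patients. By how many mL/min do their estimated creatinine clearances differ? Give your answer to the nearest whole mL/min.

Patient A: CrCl = (140 − 42) × 104 / (72 × 2.9) × 0.85 = 10192.0 / 208.80 × 0.85 ≈ 41.5 mL/min
Patient B: CrCl = (140 − 44) × 72.2 / (72 × 1.35) × 0.85 = 6931.2 / 97.20 × 0.85 ≈ 60.6 mL/min
|41.5 − 60.6| = 19.1 mL/min

19 mL/min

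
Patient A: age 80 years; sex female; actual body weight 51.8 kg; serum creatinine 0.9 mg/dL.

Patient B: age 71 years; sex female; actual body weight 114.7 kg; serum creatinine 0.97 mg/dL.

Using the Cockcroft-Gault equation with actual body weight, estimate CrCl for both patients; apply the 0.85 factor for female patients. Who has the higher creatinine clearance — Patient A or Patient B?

Patient A: CrCl = (140 − 80) × 51.8 / (72 × 0.9) × 0.85 = 3108.0 / 64.80 × 0.85 ≈ 40.8 mL/min
Patient B: CrCl = (140 − 71) × 114.7 / (72 × 0.97) × 0.85 = 7914.3 / 69.84 × 0.85 ≈ 96.3 mL/min
40.8 vs 96.3 mL/min → Patient B is higher.

Patient B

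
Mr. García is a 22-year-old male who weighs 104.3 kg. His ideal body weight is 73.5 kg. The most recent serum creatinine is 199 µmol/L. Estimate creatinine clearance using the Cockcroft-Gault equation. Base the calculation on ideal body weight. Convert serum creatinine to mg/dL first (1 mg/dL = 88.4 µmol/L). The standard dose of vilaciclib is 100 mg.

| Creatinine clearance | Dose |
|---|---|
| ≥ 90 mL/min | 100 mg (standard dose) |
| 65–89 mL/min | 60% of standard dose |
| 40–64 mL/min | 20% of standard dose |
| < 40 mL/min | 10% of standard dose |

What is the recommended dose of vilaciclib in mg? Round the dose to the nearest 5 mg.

SCr = 199 / 88.4 = 2.251 mg/dL
CrCl = (140 − 22) × 73.5 / (72 × 2.251) = 8673.0 / 162.07 ≈ 53.5 mL/min
CrCl ≈ 54 mL/min → bracket 40–64 mL/min.
20% of 100 mg = 20 mg

20 mg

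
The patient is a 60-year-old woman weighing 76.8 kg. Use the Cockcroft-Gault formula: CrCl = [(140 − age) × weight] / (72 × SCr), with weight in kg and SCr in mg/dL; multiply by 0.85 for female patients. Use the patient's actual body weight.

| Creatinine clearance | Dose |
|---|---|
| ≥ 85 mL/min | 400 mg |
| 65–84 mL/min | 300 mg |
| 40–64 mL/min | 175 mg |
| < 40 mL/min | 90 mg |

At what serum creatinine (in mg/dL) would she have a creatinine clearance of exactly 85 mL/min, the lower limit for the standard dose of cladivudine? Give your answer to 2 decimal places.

0.85 mg/dL

Standard dose requires CrCl ≥ 85 mL/min.
Set (140 − 60) × 76.8 × 0.85 / (72 × SCr) = 85
SCr = (140 − 60) × 76.8 × 0.85 / (72 × 85) = 0.853 mg/dL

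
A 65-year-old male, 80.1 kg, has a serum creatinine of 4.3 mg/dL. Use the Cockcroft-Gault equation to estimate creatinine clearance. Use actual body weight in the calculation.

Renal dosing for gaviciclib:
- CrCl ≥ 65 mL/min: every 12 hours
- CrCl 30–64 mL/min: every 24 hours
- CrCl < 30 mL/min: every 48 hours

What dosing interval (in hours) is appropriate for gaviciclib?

every 48 hours

CrCl = (140 − 65) × 80.1 / (72 × 4.3) = 6007.5 / 309.60 ≈ 19.4 mL/min
CrCl ≈ 19 mL/min → bracket < 30 mL/min → every 48 hours.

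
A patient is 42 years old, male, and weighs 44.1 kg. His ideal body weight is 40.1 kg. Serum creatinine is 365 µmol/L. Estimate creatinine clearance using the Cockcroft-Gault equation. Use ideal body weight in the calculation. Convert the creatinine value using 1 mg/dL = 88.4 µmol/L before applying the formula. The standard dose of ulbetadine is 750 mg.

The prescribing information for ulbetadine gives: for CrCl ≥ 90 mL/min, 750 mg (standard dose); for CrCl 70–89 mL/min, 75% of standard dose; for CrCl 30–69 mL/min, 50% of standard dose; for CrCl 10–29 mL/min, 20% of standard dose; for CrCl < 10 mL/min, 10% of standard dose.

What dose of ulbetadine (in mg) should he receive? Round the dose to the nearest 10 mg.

150 mg

SCr = 365 / 88.4 = 4.129 mg/dL
CrCl = (140 − 42) × 40.1 / (72 × 4.129) = 3929.8 / 297.29 ≈ 13.2 mL/min
CrCl ≈ 13 mL/min → bracket 10–29 mL/min.
20% of 750 mg = 150 mg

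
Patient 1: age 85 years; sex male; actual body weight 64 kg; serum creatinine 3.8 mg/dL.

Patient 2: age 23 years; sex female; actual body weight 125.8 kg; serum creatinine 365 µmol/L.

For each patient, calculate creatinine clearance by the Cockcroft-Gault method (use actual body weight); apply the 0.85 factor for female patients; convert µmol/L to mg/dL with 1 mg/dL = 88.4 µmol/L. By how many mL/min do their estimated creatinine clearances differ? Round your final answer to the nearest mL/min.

29 mL/min

Patient 1: CrCl = (140 − 85) × 64 / (72 × 3.8) = 3520.0 / 273.60 ≈ 12.9 mL/min
Patient 2: SCr = 365 / 88.4 = 4.129 mg/dL
Patient 2: CrCl = (140 − 23) × 125.8 / (72 × 4.129) × 0.85 = 14718.6 / 297.29 × 0.85 ≈ 42.1 mL/min
|12.9 − 42.1| = 29.2 mL/min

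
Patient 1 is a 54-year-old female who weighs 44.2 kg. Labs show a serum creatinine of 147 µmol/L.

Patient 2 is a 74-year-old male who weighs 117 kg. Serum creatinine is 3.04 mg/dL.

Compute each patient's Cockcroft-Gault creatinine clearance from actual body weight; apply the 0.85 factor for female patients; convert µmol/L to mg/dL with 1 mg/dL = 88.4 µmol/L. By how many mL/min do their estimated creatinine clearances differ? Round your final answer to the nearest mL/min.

Patient 1: SCr = 147 / 88.4 = 1.663 mg/dL
Patient 1: CrCl = (140 − 54) × 44.2 / (72 × 1.663) × 0.85 = 3801.2 / 119.74 × 0.85 ≈ 27.0 mL/min
Patient 2: CrCl = (140 − 74) × 117 / (72 × 3.04) = 7722.0 / 218.88 ≈ 35.3 mL/min
|27.0 − 35.3| = 8.3 mL/min

8 mL/min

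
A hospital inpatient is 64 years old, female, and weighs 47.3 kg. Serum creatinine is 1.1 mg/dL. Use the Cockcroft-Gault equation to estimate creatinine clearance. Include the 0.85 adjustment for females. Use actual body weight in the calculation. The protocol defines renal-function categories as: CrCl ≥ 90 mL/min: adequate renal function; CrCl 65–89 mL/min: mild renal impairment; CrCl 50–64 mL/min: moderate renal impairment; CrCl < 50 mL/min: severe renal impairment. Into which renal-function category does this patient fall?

severe renal impairment

CrCl = (140 − 64) × 47.3 / (72 × 1.1) × 0.85 = 3594.8 / 79.20 × 0.85 ≈ 38.6 mL/min
39 mL/min falls in the 'severe renal impairment' range.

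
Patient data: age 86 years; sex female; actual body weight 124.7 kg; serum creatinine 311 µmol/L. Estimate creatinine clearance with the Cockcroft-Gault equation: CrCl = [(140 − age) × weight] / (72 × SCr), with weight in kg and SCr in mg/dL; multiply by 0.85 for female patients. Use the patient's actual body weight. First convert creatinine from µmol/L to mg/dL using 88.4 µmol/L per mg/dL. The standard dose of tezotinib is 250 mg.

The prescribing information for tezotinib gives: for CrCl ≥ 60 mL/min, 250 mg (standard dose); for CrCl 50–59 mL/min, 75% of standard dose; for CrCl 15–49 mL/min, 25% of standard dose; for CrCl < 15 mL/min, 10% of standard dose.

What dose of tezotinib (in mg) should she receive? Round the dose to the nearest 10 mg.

60 mg

SCr = 311 / 88.4 = 3.518 mg/dL
CrCl = (140 − 86) × 124.7 / (72 × 3.518) × 0.85 = 6733.8 / 253.30 × 0.85 ≈ 22.6 mL/min
CrCl ≈ 23 mL/min → bracket 15–49 mL/min.
25% of 250 mg = 62.5 mg → 60 mg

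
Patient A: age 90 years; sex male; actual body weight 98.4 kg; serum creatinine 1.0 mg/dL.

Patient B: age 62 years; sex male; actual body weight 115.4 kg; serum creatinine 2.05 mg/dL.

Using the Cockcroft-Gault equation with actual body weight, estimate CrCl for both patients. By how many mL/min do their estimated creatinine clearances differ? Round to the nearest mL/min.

7 mL/min

Patient A: CrCl = (140 − 90) × 98.4 / (72 × 1) = 4920.0 / 72.00 ≈ 68.3 mL/min
Patient B: CrCl = (140 − 62) × 115.4 / (72 × 2.05) = 9001.2 / 147.60 ≈ 61.0 mL/min
|68.3 − 61.0| = 7.3 mL/min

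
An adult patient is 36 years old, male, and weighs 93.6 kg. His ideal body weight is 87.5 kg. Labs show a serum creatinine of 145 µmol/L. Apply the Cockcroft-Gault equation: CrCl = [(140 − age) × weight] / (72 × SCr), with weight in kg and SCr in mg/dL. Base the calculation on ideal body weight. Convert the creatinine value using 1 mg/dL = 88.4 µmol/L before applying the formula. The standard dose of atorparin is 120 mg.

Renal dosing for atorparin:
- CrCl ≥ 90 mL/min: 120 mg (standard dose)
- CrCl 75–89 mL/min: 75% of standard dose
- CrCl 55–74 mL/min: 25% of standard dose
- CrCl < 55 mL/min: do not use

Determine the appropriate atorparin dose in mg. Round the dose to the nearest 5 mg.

90 mg

SCr = 145 / 88.4 = 1.64 mg/dL
CrCl = (140 − 36) × 87.5 / (72 × 1.64) = 9100.0 / 118.08 ≈ 77.1 mL/min
CrCl ≈ 77 mL/min → bracket 75–89 mL/min.
75% of 120 mg = 90 mg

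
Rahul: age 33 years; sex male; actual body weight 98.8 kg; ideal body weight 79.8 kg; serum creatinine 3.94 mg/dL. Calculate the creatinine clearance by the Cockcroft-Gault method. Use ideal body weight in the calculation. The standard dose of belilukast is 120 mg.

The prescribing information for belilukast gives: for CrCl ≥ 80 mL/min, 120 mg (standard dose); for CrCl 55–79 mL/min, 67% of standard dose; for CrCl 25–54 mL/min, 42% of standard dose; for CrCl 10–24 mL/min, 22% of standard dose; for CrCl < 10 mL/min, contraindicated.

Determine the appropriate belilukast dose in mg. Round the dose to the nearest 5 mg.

CrCl = (140 − 33) × 79.8 / (72 × 3.94) = 8538.6 / 283.68 ≈ 30.1 mL/min
CrCl ≈ 30 mL/min → bracket 25–54 mL/min.
42% of 120 mg = 50.4 mg → 50 mg

50 mg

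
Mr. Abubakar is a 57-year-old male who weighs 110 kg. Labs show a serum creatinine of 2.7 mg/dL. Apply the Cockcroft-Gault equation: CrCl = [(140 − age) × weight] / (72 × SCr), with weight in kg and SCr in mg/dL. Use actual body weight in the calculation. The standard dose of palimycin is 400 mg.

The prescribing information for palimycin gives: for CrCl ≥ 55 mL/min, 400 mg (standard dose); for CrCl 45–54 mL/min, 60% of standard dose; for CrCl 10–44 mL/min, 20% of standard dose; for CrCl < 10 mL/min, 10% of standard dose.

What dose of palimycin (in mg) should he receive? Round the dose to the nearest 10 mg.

240 mg

CrCl = (140 − 57) × 110 / (72 × 2.7) = 9130.0 / 194.40 ≈ 47.0 mL/min
CrCl ≈ 47 mL/min → bracket 45–54 mL/min.
60% of 400 mg = 240 mg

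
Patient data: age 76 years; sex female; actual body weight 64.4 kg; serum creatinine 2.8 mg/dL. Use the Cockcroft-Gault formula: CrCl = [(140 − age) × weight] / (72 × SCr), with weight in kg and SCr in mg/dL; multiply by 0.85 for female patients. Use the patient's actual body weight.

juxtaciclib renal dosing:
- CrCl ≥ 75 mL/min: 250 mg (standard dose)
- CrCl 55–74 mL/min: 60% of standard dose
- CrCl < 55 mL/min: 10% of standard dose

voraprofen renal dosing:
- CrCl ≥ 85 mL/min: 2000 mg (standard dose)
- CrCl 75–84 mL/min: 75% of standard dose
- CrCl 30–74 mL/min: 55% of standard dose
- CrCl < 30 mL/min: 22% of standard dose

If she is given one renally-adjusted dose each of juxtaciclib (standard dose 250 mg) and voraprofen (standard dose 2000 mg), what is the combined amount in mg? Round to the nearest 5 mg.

CrCl = (140 − 76) × 64.4 / (72 × 2.8) × 0.85 = 4121.6 / 201.60 × 0.85 ≈ 17.4 mL/min
CrCl ≈ 17 mL/min.
juxtaciclib: < 55 mL/min → 10% of 250 mg = 25 mg.
voraprofen: < 30 mL/min → 22% of 2000 mg = 440 mg.
Total = 25 + 440 = 465 mg.

465 mg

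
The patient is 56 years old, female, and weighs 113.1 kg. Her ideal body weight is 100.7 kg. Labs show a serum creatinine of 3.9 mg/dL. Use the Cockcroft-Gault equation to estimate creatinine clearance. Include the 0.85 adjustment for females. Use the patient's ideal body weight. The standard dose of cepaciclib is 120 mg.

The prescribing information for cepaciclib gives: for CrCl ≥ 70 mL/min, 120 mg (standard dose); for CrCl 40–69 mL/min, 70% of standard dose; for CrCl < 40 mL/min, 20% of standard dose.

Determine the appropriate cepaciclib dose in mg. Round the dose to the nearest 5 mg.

CrCl = (140 − 56) × 100.7 / (72 × 3.9) × 0.85 = 8458.8 / 280.80 × 0.85 ≈ 25.6 mL/min
CrCl ≈ 26 mL/min → bracket < 40 mL/min.
20% of 120 mg = 24 mg → 25 mg

25 mg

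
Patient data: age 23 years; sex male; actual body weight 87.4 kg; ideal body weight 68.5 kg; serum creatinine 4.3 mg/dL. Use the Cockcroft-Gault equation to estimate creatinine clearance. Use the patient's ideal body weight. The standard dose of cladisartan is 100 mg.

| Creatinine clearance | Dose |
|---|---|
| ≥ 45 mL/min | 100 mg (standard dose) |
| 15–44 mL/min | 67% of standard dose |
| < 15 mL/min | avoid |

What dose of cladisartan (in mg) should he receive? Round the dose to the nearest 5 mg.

CrCl = (140 − 23) × 68.5 / (72 × 4.3) = 8014.5 / 309.60 ≈ 25.9 mL/min
CrCl ≈ 26 mL/min → bracket 15–44 mL/min.
67% of 100 mg = 67 mg → 65 mg

65 mg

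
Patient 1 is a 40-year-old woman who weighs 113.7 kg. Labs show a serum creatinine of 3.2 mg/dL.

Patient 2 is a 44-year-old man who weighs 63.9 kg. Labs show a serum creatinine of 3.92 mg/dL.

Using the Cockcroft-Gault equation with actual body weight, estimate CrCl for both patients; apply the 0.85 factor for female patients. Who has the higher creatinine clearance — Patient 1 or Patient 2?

Patient 1

Patient 1: CrCl = (140 − 40) × 113.7 / (72 × 3.2) × 0.85 = 11370.0 / 230.40 × 0.85 ≈ 41.9 mL/min
Patient 2: CrCl = (140 − 44) × 63.9 / (72 × 3.92) = 6134.4 / 282.24 ≈ 21.7 mL/min
41.9 vs 21.7 mL/min → Patient 1 is higher.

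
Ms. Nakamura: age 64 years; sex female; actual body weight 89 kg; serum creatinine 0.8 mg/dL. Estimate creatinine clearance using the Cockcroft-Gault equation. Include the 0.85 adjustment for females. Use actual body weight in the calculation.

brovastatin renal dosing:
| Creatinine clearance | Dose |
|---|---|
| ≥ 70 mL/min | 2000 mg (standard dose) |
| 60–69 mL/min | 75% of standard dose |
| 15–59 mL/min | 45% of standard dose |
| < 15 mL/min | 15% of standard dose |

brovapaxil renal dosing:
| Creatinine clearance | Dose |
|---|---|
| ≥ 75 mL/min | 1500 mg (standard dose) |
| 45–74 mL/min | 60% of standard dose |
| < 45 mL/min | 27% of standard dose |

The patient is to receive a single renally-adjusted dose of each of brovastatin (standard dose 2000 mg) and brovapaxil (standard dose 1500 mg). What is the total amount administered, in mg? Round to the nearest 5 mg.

3500 mg

CrCl = (140 − 64) × 89 / (72 × 0.8) × 0.85 = 6764.0 / 57.60 × 0.85 ≈ 99.8 mL/min
CrCl ≈ 100 mL/min.
brovastatin: ≥ 70 mL/min → 100% of 2000 mg = 2000 mg.
brovapaxil: ≥ 75 mL/min → 100% of 1500 mg = 1500 mg.
Total = 2000 + 1500 = 3500 mg.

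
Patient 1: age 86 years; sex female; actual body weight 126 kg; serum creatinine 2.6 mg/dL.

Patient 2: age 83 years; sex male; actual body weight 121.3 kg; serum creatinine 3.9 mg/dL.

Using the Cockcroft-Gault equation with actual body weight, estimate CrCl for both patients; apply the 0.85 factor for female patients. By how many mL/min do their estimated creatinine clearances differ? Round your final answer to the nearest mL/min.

Patient 1: CrCl = (140 − 86) × 126 / (72 × 2.6) × 0.85 = 6804.0 / 187.20 × 0.85 ≈ 30.9 mL/min
Patient 2: CrCl = (140 − 83) × 121.3 / (72 × 3.9) = 6914.1 / 280.80 ≈ 24.6 mL/min
|30.9 − 24.6| = 6.3 mL/min

6 mL/min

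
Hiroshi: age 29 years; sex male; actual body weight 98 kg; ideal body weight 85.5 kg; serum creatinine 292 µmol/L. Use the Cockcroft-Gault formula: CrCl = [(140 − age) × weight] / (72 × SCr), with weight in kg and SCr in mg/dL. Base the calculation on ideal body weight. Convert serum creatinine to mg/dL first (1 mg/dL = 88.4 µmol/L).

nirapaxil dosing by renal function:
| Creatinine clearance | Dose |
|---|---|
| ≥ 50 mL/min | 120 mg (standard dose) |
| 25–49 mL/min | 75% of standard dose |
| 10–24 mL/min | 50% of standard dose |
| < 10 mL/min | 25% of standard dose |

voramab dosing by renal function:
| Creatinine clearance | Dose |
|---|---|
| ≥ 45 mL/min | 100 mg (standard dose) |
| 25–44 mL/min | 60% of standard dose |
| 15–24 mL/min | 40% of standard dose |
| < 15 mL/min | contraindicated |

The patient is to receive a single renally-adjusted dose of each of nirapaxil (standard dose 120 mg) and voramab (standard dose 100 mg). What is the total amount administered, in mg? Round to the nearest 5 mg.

SCr = 292 / 88.4 = 3.303 mg/dL
CrCl = (140 − 29) × 85.5 / (72 × 3.303) = 9490.5 / 237.82 ≈ 39.9 mL/min
CrCl ≈ 40 mL/min.
nirapaxil: 25–49 mL/min → 75% of 120 mg = 90 mg.
voramab: 25–44 mL/min → 60% of 100 mg = 60 mg.
Total = 90 + 60 = 150 mg.

150 mg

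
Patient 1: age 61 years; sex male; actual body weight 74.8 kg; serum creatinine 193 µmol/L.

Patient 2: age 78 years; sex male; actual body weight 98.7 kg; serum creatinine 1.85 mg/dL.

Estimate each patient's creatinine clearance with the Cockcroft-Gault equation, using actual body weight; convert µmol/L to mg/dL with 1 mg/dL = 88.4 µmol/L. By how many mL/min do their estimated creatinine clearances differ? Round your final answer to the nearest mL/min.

Patient 1: SCr = 193 / 88.4 = 2.183 mg/dL
Patient 1: CrCl = (140 − 61) × 74.8 / (72 × 2.183) = 5909.2 / 157.18 ≈ 37.6 mL/min
Patient 2: CrCl = (140 − 78) × 98.7 / (72 × 1.85) = 6119.4 / 133.20 ≈ 45.9 mL/min
|37.6 − 45.9| = 8.3 mL/min

8 mL/min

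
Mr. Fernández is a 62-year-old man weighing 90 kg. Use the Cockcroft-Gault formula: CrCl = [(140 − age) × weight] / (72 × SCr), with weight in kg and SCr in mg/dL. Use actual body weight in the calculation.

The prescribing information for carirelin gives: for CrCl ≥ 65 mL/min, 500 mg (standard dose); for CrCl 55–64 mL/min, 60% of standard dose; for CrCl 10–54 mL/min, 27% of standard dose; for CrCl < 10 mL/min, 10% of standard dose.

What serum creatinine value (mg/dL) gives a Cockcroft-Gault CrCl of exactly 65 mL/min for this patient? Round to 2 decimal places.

1.50 mg/dL

Standard dose requires CrCl ≥ 65 mL/min.
Set (140 − 62) × 90 / (72 × SCr) = 65
SCr = (140 − 62) × 90 / (72 × 65) = 1.500 mg/dL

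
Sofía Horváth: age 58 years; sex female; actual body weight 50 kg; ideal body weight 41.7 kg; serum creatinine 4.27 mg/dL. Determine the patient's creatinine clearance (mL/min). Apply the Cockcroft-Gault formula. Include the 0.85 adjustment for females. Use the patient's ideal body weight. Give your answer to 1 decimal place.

9.5 mL/min

CrCl = (140 − 58) × 41.7 / (72 × 4.27) × 0.85 = 3419.4 / 307.44 × 0.85 ≈ 9.5 mL/min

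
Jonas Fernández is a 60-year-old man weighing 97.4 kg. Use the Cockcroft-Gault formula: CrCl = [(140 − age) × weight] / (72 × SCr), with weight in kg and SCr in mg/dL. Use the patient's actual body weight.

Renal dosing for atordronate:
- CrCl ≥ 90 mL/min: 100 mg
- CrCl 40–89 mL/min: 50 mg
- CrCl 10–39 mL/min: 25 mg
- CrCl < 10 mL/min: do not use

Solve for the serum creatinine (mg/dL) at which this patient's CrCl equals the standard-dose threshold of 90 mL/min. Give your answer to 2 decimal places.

1.20 mg/dL

Standard dose requires CrCl ≥ 90 mL/min.
Set (140 − 60) × 97.4 / (72 × SCr) = 90
SCr = (140 − 60) × 97.4 / (72 × 90) = 1.202 mg/dL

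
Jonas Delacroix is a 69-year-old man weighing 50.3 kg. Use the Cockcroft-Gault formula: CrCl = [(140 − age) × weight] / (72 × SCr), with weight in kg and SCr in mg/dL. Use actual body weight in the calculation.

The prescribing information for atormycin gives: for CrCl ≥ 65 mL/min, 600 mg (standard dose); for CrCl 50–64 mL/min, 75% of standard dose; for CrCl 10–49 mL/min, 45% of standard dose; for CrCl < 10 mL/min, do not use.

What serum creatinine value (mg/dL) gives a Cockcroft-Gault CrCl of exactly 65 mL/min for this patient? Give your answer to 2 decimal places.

Standard dose requires CrCl ≥ 65 mL/min.
Set (140 − 69) × 50.3 / (72 × SCr) = 65
SCr = (140 − 69) × 50.3 / (72 × 65) = 0.763 mg/dL

0.76 mg/dL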